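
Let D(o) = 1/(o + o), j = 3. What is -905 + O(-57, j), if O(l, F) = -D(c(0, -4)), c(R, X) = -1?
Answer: -1809/2 ≈ -904.50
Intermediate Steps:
D(o) = 1/(2*o)
O(l, F) = ½ (O(l, F) = -1/(2*(-1)) = -(-1)/2 = -1*(-½) = ½)
-905 + O(-57, j) = -905 + ½ = -1809/2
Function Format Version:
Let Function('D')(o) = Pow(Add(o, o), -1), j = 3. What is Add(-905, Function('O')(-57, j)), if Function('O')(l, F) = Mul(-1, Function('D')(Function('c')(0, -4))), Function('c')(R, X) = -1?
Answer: Rational(-1809, 2) ≈ -904.50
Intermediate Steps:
Function('D')(o) = Mul(Rational(1, 2), Pow(o, -1)) (Function('D')(o) = Pow(Mul(2, o), -1) = Mul(Rational(1, 2), Pow(o, -1)))
Function('O')(l, F) = Rational(1, 2) (Function('O')(l, F) = Mul(-1, Mul(Rational(1, 2), Pow(-1, -1))) = Mul(-1, Mul(Rational(1, 2), -1)) = Mul(-1, Rational(-1, 2)) = Rational(1, 2))
Add(-905, Function('O')(-57, j)) = Add(-905, Rational(1, 2)) = Rational(-1809, 2)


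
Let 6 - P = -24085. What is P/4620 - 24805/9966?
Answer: 633797/232540 ≈ 2.7255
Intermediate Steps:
P = 24091 (P = 6 - 1*(-24085) = 6 + 24085 = 24091)
P/4620 - 24805/9966 = 24091/4620 - 24805/9966 = 24091*(1/4620) - 24805*1/9966 = 24091/4620 - 2255/906 = 633797/232540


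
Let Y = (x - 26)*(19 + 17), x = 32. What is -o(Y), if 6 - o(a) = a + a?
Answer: 426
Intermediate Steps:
Y = 216 (Y = (32 - 26)*(19 + 17) = 6*36 = 216)
o(a) = 6 - 2*a (o(a) = 6 - (a + a) = 6 - 2*a)
-o(Y) = -(6 - 2*216) = -(6 - 432) = -1*(-426) = 426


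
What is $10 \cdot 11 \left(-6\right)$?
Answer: $-660$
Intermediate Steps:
$10 \cdot 11 \left(-6\right) = 110 \left(-6\right) = -660$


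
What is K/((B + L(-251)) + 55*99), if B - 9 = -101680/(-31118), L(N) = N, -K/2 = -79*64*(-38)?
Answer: -5978639104/81004317 ≈ -73.806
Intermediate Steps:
K = -384256 (K = -2*(-79*64)*(-38) = -(-10112)*(-38) = -2*192128 = -384256)
B = 190871/15559 (B = 9 - 101680/(-31118) = 9 - 101680*(-1/31118) = 9 + 50840/15559 = 190871/15559 ≈ 12.268)
K/((B + L(-251)) + 55*99) = -384256/((190871/15559 - 251) + 55*99) = -384256/(-3714438/15559 + 5445) = -384256/81004317/15559 = -384256*15559/81004317 = -5978639104/81004317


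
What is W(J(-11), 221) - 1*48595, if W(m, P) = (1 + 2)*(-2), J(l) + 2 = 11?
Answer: -48601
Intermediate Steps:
J(l) = 9 (J(l) = -2 + 11 = 9)
W(m, P) = -6 (W(m, P) = 3*(-2) = -6)
W(J(-11), 221) - 1*48595 = -6 - 1*48595 = -6 - 48595 = -48601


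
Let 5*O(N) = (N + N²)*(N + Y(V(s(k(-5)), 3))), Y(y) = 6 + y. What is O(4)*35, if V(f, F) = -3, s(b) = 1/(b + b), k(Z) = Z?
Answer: 980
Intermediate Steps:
s(b) = 1/(2*b)
O(N) = (3 + N)*(N + N²)/5 (O(N) = ((N + N²)*(N + (6 - 3)))/5 = ((N + N²)*(N + 3))/5 = ((N + N²)*(3 + N))/5 = ((3 + N)*(N + N²))/5 = (3 + N)*(N + N²)/5)
O(4)*35 = ((⅕)*4*(3 + 4² + 4*4))*35 = ((⅕)*4*(3 + 16 + 16))*35 = ((⅕)*4*35)*35 = 28*35 = 980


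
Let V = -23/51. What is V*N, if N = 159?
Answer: -1219/17 ≈ -71.706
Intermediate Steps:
V = -23/51 (V = -23*1/51 = -23/51 ≈ -0.45098)
V*N = -23/51*159 = -1219/17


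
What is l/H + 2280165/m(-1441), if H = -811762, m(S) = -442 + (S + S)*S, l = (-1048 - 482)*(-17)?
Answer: 174294425553/337085794024 ≈ 0.51706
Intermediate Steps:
l = 26010 (l = -1530*(-17) = 26010)
m(S) = -442 + 2*S**2 (m(S) = -442 + (2*S)*S = -442 + 2*S**2)
l/H + 2280165/m(-1441) = 26010/(-811762) + 2280165/(-442 + 2*(-1441)**2) = 26010*(-1/811762) + 2280165/(-442 + 2*2076481) = -13005/405881 + 2280165/(-442 + 4152962) = -13005/405881 + 2280165/4152520 = -13005/405881 + 2280165*(1/4152520) = -13005/405881 + 456033/830504 = 174294425553/337085794024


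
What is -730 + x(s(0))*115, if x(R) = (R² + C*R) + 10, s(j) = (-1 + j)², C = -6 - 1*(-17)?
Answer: 1800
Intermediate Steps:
C = 11 (C = -6 + 17 = 11)
x(R) = 10 + R² + 11*R (x(R) = (R² + 11*R) + 10 = 10 + R² + 11*R)
-730 + x(s(0))*115 = -730 + (10 + ((-1 + 0)²)² + 11*(-1 + 0)²)*115 = -730 + (10 + ((-1)²)² + 11*(-1)²)*115 = -730 + (10 + 1² + 11*1)*115 = -730 + (10 + 1 + 11)*115 = -730 + 22*115 = -730 + 2530 = 1800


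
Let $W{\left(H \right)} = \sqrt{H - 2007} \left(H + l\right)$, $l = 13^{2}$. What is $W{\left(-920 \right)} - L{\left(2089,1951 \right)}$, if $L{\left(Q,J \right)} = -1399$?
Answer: $1399 - 751 i \sqrt{2927} \approx 1399.0 - 40630.0 i$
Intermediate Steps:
$l = 169$
$W{\left(H \right)} = \sqrt{-2007 + H} \left(169 + H\right)$ ($W{\left(H \right)} = \sqrt{H - 2007} \left(H + 169\right) = \sqrt{-2007 + H} \left(169 + H\right)$)
$W{\left(-920 \right)} - L{\left(2089,1951 \right)} = \sqrt{-2007 - 920} \left(169 - 920\right) - -1399 = \sqrt{-2927} \left(-751\right) + 1399 = i \sqrt{2927} \left(-751\right) + 1399 = - 751 i \sqrt{2927} + 1399 = 1399 - 751 i \sqrt{2927}$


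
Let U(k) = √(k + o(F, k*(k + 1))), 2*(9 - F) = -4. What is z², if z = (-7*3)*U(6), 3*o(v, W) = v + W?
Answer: 10437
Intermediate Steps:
F = 11 (F = 9 - ½*(-4) = 9 + 2 = 11)
o(v, W) = W/3 + v/3 (o(v, W) = (v + W)/3 = (W + v)/3 = W/3 + v/3)
U(k) = √(11/3 + k + k*(1 + k)/3) (U(k) = √(k + ((k*(k + 1))/3 + (⅓)*11)) = √(k + ((k*(1 + k))/3 + 11/3)) = √(k + (k*(1 + k)/3 + 11/3)) = √(k + (11/3 + k*(1 + k)/3)) = √(11/3 + k + k*(1 + k)/3))
z = -7*√213 (z = (-7*3)*(√(33 + 3*6² + 12*6)/3) = -7*√(33 + 3*36 + 72) = -7*√(33 + 108 + 72) = -7*√213 ≈ -102.16)
z² = (-7*√213)² = 10437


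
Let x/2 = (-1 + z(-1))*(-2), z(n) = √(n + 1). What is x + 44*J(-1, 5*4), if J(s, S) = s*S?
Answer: -876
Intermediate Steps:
z(n) = √(1 + n)
x = 4 (x = 2*((-1 + √(1 - 1))*(-2)) = 2*((-1 + √0)*(-2)) = 2*((-1 + 0)*(-2)) = 2*(-1*(-2)) = 2*2 = 4)
J(s, S) = S*s
x + 44*J(-1, 5*4) = 4 + 44*((5*4)*(-1)) = 4 + 44*(20*(-1)) = 4 + 44*(-20) = 4 - 880 = -876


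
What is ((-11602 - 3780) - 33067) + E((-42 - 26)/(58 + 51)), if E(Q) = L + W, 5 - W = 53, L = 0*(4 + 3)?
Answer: -48497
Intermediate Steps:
L = 0 (L = 0*7 = 0)
W = -48 (W = 5 - 1*53 = 5 - 53 = -48)
E(Q) = -48 (E(Q) = 0 - 48 = -48)
((-11602 - 3780) - 33067) + E((-42 - 26)/(58 + 51)) = ((-11602 - 3780) - 33067) - 48 = (-15382 - 33067) - 48 = -48449 - 48 = -48497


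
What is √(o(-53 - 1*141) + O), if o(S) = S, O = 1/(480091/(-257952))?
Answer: I*√44838389880146/480091 ≈ 13.948*I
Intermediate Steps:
O = -257952/480091 (O = 1/(480091*(-1/257952)) = 1/(-480091/257952) = -257952/480091 ≈ -0.53730)
√(o(-53 - 1*141) + O) = √((-53 - 1*141) - 257952/480091) = √((-53 - 141) - 257952/480091) = √(-194 - 257952/480091) = √(-93395606/480091) = I*√44838389880146/480091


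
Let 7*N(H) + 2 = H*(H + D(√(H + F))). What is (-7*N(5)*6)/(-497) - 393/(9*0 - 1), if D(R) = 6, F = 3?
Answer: 195639/497 ≈ 393.64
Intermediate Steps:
N(H) = -2/7 + H*(6 + H)/7 (N(H) = -2/7 + (H*(H + 6))/7 = -2/7 + (H*(6 + H))/7 = -2/7 + H*(6 + H)/7)
(-7*N(5)*6)/(-497) - 393/(9*0 - 1) = (-7*(-2/7 + (⅐)*5² + (6/7)*5)*6)/(-497) - 393/(9*0 - 1) = (-7*(-2/7 + (⅐)*25 + 30/7)*6)*(-1/497) - 393/(0 - 1) = (-7*(-2/7 + 25/7 + 30/7)*6)*(-1/497) - 393/(-1) = (-7*53/7*6)*(-1/497) - 393*(-1) = -53*6*(-1/497) + 393 = -318*(-1/497) + 393 = 318/497 + 393 = 195639/497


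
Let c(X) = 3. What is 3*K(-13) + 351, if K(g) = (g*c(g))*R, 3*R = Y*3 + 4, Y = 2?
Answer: -39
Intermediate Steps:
R = 10/3 (R = (2*3 + 4)/3 = (6 + 4)/3 = (⅓)*10 = 10/3 ≈ 3.3333)
K(g) = 10*g (K(g) = (g*3)*(10/3) = (3*g)*(10/3) = 10*g)
3*K(-13) + 351 = 3*(10*(-13)) + 351 = 3*(-130) + 351 = -390 + 351 = -39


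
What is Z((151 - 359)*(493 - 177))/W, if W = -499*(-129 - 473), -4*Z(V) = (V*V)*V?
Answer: 35494516588544/150199 ≈ 2.3632e+8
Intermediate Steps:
Z(V) = -V³/4 (Z(V) = -V*V*V/4 = -V²*V/4 = -V³/4)
W = 300398 (W = -499*(-602) = 300398)
Z((151 - 359)*(493 - 177))/W = -(151 - 359)³*(493 - 177)³/4/300398 = -(-208*316)³/4*(1/300398) = -¼*(-65728)³*(1/300398) = -¼*(-283956132708352)*(1/300398) = 70989033177088*(1/300398) = 35494516588544/150199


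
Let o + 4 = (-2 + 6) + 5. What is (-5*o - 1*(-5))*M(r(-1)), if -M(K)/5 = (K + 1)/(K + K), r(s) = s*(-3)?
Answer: 200/3 ≈ 66.667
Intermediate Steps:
r(s) = -3*s
o = 5 (o = -4 + ((-2 + 6) + 5) = -4 + (4 + 5) = -4 + 9 = 5)
M(K) = -5*(1 + K)/(2*K) (M(K) = -5*(K + 1)/(K + K) = -5*(1 + K)/(2*K))
(-5*o - 1*(-5))*M(r(-1)) = (-5*5 - 1*(-5))*(5*(-1 - (-3)*(-1))/(2*((-3*(-1))))) = (-25 + 5)*((5/2)*(-1 - 1*3)/3) = -50*(-1 - 3)/3 = -50*(-4)/3 = -20*(-10/3) = 200/3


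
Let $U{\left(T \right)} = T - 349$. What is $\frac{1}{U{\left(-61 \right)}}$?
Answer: $- \frac{1}{410} \approx -0.002439$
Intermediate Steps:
$U{\left(T \right)} = -349 + T$ ($U{\left(T \right)} = T - 349 = -349 + T$)
$\frac{1}{U{\left(-61 \right)}} = \frac{1}{-349 - 61} = \frac{1}{-410} = - \frac{1}{410}$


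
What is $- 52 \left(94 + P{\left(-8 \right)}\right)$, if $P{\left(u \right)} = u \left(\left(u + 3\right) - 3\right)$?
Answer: $-8216$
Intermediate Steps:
$P{\left(u \right)} = u^{2}$ ($P{\left(u \right)} = u \left(\left(3 + u\right) - 3\right) = u u = u^{2}$)
$- 52 \left(94 + P{\left(-8 \right)}\right) = - 52 \left(94 + \left(-8\right)^{2}\right) = - 52 \left(94 + 64\right) = \left(-52\right) 158 = -8216$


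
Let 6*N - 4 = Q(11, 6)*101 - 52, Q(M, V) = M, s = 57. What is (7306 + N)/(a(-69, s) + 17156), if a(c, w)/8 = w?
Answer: 44899/105672 ≈ 0.42489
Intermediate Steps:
a(c, w) = 8*w
N = 1063/6 (N = ⅔ + (11*101 - 52)/6 = ⅔ + (1111 - 52)/6 = ⅔ + (⅙)*1059 = ⅔ + 353/2 = 1063/6 ≈ 177.17)
(7306 + N)/(a(-69, s) + 17156) = (7306 + 1063/6)/(8*57 + 17156) = 44899/(6*(456 + 17156)) = (44899/6)/17612 = (44899/6)*(1/17612) = 44899/105672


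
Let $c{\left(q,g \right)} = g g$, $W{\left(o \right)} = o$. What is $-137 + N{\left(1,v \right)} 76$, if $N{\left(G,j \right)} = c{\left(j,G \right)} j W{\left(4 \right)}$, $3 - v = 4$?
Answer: $-441$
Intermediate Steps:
$c{\left(q,g \right)} = g^{2}$
$v = -1$ ($v = 3 - 4 = -1$)
$N{\left(G,j \right)} = 4 j G^{2}$ ($N{\left(G,j \right)} = G^{2} j 4 = j G^{2} \cdot 4 = 4 j G^{2}$)
$-137 + N{\left(1,v \right)} 76 = -137 + 4 \left(-1\right) 1^{2} \cdot 76 = -137 + 4 \left(-1\right) 1 \cdot 76 = -137 - 304 = -441$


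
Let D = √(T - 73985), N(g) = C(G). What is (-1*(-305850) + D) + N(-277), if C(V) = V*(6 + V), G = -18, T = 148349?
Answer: 306066 + 2*√18591 ≈ 3.0634e+5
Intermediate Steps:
N(g) = 216 (N(g) = -18*(6 - 18) = -18*(-12) = 216)
D = 2*√18591 (D = √(148349 - 73985) = √74364 = 2*√18591 ≈ 272.70)
(-1*(-305850) + D) + N(-277) = (-1*(-305850) + 2*√18591) + 216 = (305850 + 2*√18591) + 216 = 306066 + 2*√18591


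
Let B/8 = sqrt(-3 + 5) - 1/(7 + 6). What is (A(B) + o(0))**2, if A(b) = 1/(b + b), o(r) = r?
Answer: 57291/29073664 + 2197*sqrt(2)/14536832 ≈ 0.0021843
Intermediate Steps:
B = -8/13 + 8*sqrt(2) (B = 8*(sqrt(-3 + 5) - 1/(7 + 6)) = 8*(sqrt(2) - 1/13) = 8*(-1/13 + sqrt(2)) = -8/13 + 8*sqrt(2) ≈ 10.698)
A(b) = 1/(2*b)
(A(B) + o(0))**2 = (1/(2*(-8/13 + 8*sqrt(2))) + 0)**2 = (1/(2*(-8/13 + 8*sqrt(2))))**2 = 1/(4*(-8/13 + 8*sqrt(2))**2)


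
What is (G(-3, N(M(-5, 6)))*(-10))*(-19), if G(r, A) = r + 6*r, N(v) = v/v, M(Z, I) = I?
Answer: -3990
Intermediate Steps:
N(v) = 1
G(r, A) = 7*r
(G(-3, N(M(-5, 6)))*(-10))*(-19) = ((7*(-3))*(-10))*(-19) = -21*(-10)*(-19) = 210*(-19) = -3990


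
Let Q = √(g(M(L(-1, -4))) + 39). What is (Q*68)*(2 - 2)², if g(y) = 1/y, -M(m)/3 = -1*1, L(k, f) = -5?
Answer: 0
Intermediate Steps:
M(m) = 3 (M(m) = -(-3) = -3*(-1) = 3)
Q = √354/3 (Q = √(1/3 + 39) = √(⅓ + 39) = √(118/3) = √354/3 ≈ 6.2716)
(Q*68)*(2 - 2)² = ((√354/3)*68)*(2 - 2)² = (68*√354/3)*0² = (68*√354/3)*0 = 0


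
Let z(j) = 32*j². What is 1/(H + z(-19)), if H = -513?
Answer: 1/11039 ≈ 9.0588e-5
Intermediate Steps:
1/(H + z(-19)) = 1/(-513 + 32*(-19)²) = 1/(-513 + 32*361) = 1/(-513 + 11552) = 1/11039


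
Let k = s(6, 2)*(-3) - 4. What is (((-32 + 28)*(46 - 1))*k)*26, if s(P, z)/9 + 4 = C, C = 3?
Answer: -107640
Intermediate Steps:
s(P, z) = -9 (s(P, z) = -36 + 9*3 = -36 + 27 = -9)
k = 23 (k = -9*(-3) - 4 = 27 - 4 = 23)
(((-32 + 28)*(46 - 1))*k)*26 = (((-32 + 28)*(46 - 1))*23)*26 = (-4*45*23)*26 = -180*23*26 = -4140*26 = -107640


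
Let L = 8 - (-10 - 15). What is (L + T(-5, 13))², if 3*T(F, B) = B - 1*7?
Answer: 1225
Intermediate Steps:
T(F, B) = -7/3 + B/3 (T(F, B) = (B - 1*7)/3 = (B - 7)/3 = (-7 + B)/3 = -7/3 + B/3)
L = 33 (L = 8 - 1*(-25) = 8 + 25 = 33)
(L + T(-5, 13))² = (33 + (-7/3 + (⅓)*13))² = (33 + (-7/3 + 13/3))² = (33 + 2)² = 35² = 1225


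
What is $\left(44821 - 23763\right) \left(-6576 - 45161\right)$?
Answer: $-1089477746$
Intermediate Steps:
$\left(44821 - 23763\right) \left(-6576 - 45161\right) = 21058 \left(-51737\right) = -1089477746$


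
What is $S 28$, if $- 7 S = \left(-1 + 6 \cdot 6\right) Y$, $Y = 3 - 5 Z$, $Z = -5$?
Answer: $-3920$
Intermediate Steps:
$Y = 28$ ($Y = 3 - -25 = 3 + 25 = 28$)
$S = -140$ ($S = - \frac{\left(-1 + 6 \cdot 6\right) 28}{7} = - \frac{\left(-1 + 36\right) 28}{7} = - \frac{35 \cdot 28}{7} = \left(- \frac{1}{7}\right) 980 = -140$)
$S 28 = \left(-140\right) 28 = -3920$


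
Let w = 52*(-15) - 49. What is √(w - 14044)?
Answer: I*√14873 ≈ 121.95*I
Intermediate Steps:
w = -829 (w = -780 - 49 = -829)
√(w - 14044) = √(-829 - 14044) = √(-14873) = I*√14873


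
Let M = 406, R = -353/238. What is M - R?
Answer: 96981/238 ≈ 407.48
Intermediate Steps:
R = -353/238 (R = -353*1/238 = -353/238 ≈ -1.4832)
M - R = 406 - 1*(-353/238) = 406 + 353/238 = 96981/238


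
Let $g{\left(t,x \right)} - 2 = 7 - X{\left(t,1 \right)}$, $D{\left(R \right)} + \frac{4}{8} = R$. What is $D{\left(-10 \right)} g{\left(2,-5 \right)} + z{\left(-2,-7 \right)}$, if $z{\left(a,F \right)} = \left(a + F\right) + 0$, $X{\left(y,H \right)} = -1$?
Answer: $-114$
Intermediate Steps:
$D{\left(R \right)} = - \frac{1}{2} + R$
$g{\left(t,x \right)} = 10$ ($g{\left(t,x \right)} = 2 + \left(7 - -1\right) = 2 + \left(7 + 1\right) = 2 + 8 = 10$)
$z{\left(a,F \right)} = F + a$ ($z{\left(a,F \right)} = \left(F + a\right) + 0 = F + a$)
$D{\left(-10 \right)} g{\left(2,-5 \right)} + z{\left(-2,-7 \right)} = \left(- \frac{1}{2} - 10\right) 10 - 9 = \left(- \frac{21}{2}\right) 10 - 9 = -105 - 9 = -114$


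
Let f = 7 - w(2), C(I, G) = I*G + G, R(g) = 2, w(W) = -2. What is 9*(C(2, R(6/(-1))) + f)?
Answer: 135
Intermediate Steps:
C(I, G) = G + G*I (C(I, G) = G*I + G = G + G*I)
f = 9 (f = 7 - 1*(-2) = 7 + 2 = 9)
9*(C(2, R(6/(-1))) + f) = 9*(2*(1 + 2) + 9) = 9*(2*3 + 9) = 9*(6 + 9) = 9*15 = 135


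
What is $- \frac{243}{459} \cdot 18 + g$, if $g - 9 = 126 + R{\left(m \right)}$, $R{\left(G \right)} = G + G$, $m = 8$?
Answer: $\frac{2405}{17} \approx 141.47$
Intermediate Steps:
$R{\left(G \right)} = 2 G$
$g = 151$ ($g = 9 + \left(126 + 2 \cdot 8\right) = 9 + \left(126 + 16\right) = 9 + 142 = 151$)
$- \frac{243}{459} \cdot 18 + g = - \frac{243}{459} \cdot 18 + 151 = \left(-243\right) \frac{1}{459} \cdot 18 + 151 = \left(- \frac{9}{17}\right) 18 + 151 = - \frac{162}{17} + 151 = \frac{2405}{17}$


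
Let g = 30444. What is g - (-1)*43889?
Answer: 74333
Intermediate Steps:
g - (-1)*43889 = 30444 - (-1)*43889 = 30444 - 1*(-43889) = 30444 + 43889 = 74333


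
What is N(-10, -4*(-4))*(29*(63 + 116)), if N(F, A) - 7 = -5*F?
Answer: 295887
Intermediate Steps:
N(F, A) = 7 - 5*F
N(-10, -4*(-4))*(29*(63 + 116)) = (7 - 5*(-10))*(29*(63 + 116)) = (7 + 50)*(29*179) = 57*5191 = 295887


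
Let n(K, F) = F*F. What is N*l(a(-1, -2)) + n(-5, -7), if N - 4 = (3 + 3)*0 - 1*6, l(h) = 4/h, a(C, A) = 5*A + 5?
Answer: 253/5 ≈ 50.600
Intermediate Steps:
a(C, A) = 5 + 5*A
n(K, F) = F²
N = -2 (N = 4 + ((3 + 3)*0 - 1*6) = 4 + (6*0 - 6) = 4 + (0 - 6) = 4 - 6 = -2)
N*l(a(-1, -2)) + n(-5, -7) = -8/(5 + 5*(-2)) + (-7)² = -8/(5 - 10) + 49 = -8/(-5) + 49 = -8*(-1)/5 + 49 = -2*(-⅘) + 49 = 8/5 + 49 = 253/5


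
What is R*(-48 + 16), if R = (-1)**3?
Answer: 32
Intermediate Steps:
R = -1
R*(-48 + 16) = -(-48 + 16) = -1*(-32) = 32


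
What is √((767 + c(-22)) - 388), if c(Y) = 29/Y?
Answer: √182798/22 ≈ 19.434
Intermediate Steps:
√((767 + c(-22)) - 388) = √((767 + 29/(-22)) - 388) = √((767 + 29*(-1/22)) - 388) = √((767 - 29/22) - 388) = √(16845/22 - 388) = √(8309/22) = √182798/22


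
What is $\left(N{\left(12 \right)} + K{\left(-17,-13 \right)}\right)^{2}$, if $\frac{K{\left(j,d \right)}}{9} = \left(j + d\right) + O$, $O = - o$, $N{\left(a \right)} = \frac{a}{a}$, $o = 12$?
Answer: $142129$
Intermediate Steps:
$N{\left(a \right)} = 1$
$O = -12$ ($O = \left(-1\right) 12 = -12$)
$K{\left(j,d \right)} = -108 + 9 d + 9 j$ ($K{\left(j,d \right)} = 9 \left(\left(j + d\right) - 12\right) = 9 \left(\left(d + j\right) - 12\right) = 9 \left(-12 + d + j\right) = -108 + 9 d + 9 j$)
$\left(N{\left(12 \right)} + K{\left(-17,-13 \right)}\right)^{2} = \left(1 + \left(-108 + 9 \left(-13\right) + 9 \left(-17\right)\right)\right)^{2} = \left(1 - 378\right)^{2} = \left(-377\right)^{2} = 142129$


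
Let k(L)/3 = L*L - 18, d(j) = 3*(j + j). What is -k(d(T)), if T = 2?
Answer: -378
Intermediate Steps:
d(j) = 6*j (d(j) = 3*(2*j) = 6*j)
k(L) = -54 + 3*L**2 (k(L) = 3*(L*L - 18) = 3*(L**2 - 18) = 3*(-18 + L**2) = -54 + 3*L**2)
-k(d(T)) = -(-54 + 3*(6*2)**2) = -(-54 + 3*12**2) = -(-54 + 3*144) = -(-54 + 432) = -1*378 = -378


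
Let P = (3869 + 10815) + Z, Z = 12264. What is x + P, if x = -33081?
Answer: -6133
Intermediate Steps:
P = 26948 (P = (3869 + 10815) + 12264 = 14684 + 12264 = 26948)
x + P = -33081 + 26948 = -6133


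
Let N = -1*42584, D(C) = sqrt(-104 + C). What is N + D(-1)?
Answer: -42584 + I*sqrt(105) ≈ -42584.0 + 10.247*I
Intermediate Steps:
N = -42584
N + D(-1) = -42584 + sqrt(-104 - 1) = -42584 + sqrt(-105) = -42584 + I*sqrt(105)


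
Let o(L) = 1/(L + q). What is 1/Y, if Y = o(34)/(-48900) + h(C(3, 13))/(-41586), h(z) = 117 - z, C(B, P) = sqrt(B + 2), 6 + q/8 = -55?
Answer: -66612077855218163400/187338085322893361 - 569343114055860000*sqrt(5)/187338085322893361 ≈ -362.37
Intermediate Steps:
q = -488 (q = -48 + 8*(-55) = -48 - 440 = -488)
C(B, P) = sqrt(2 + B)
o(L) = 1/(-488 + L) (o(L) = 1/(L - 488) = 1/(-488 + L))
Y = -432904769/153872358600 + sqrt(5)/41586 (Y = 1/((-488 + 34)*(-48900)) + (117 - sqrt(2 + 3))/(-41586) = -1/48900/(-454) + (117 - sqrt(5))*(-1/41586) = -1/454*(-1/48900) + (-39/13862 + sqrt(5)/41586) = 1/22200600 + (-39/13862 + sqrt(5)/41586) = -432904769/153872358600 + sqrt(5)/41586 ≈ -0.0027596)
1/Y = 1/(-432904769/153872358600 + sqrt(5)/41586)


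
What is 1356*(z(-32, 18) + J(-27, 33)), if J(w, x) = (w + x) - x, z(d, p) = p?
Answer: -12204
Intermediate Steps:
J(w, x) = w
1356*(z(-32, 18) + J(-27, 33)) = 1356*(18 - 27) = 1356*(-9) = -12204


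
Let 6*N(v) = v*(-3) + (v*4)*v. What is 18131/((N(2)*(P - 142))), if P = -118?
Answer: -54393/1300 ≈ -41.841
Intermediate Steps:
N(v) = -v/2 + 2*v²/3 (N(v) = (v*(-3) + (v*4)*v)/6 = (-3*v + (4*v)*v)/6 = (-3*v + 4*v²)/6 = -v/2 + 2*v²/3)
18131/((N(2)*(P - 142))) = 18131/((((⅙)*2*(-3 + 4*2))*(-118 - 142))) = 18131/((((⅙)*2*(-3 + 8))*(-260))) = 18131/((((⅙)*2*5)*(-260))) = 18131/(((5/3)*(-260))) = 18131/(-1300/3) = 18131*(-3/1300) = -54393/1300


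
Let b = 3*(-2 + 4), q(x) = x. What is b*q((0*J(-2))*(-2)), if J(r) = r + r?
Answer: 0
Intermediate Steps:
J(r) = 2*r
b = 6 (b = 3*2 = 6)
b*q((0*J(-2))*(-2)) = 6*((0*(2*(-2)))*(-2)) = 6*((0*(-4))*(-2)) = 6*(0*(-2)) = 6*0 = 0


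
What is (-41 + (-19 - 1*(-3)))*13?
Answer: -741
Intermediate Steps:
(-41 + (-19 - 1*(-3)))*13 = (-41 + (-19 + 3))*13 = (-41 - 16)*13 = -57*13 = -741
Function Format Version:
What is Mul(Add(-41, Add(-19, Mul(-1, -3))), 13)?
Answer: -741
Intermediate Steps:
Mul(Add(-41, Add(-19, Mul(-1, -3))), 13) = Mul(Add(-41, Add(-19, 3)), 13) = Mul(Add(-41, -16), 13) = Mul(-57, 13) = -741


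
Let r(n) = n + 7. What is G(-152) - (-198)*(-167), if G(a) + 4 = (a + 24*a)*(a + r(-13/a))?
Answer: 517605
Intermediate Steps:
r(n) = 7 + n
G(a) = -4 + 25*a*(7 + a - 13/a) (G(a) = -4 + (a + 24*a)*(a + (7 - 13/a)) = -4 + (25*a)*(7 + a - 13/a) = -4 + 25*a*(7 + a - 13/a))
G(-152) - (-198)*(-167) = (-329 + 25*(-152)² + 175*(-152)) - (-198)*(-167) = (-329 + 25*23104 - 26600) - 1*33066 = (-329 + 577600 - 26600) - 33066 = 550671 - 33066 = 517605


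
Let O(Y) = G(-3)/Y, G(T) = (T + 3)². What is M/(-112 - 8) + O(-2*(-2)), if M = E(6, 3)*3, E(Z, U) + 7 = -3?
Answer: ¼ ≈ 0.25000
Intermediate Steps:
G(T) = (3 + T)²
E(Z, U) = -10 (E(Z, U) = -7 - 3 = -10)
O(Y) = 0 (O(Y) = (3 - 3)²/Y = 0²/Y = 0/Y = 0)
M = -30 (M = -10*3 = -30)
M/(-112 - 8) + O(-2*(-2)) = -30/(-112 - 8) + 0 = -30/(-120) + 0 = -30*(-1/120) + 0 = ¼ + 0 = ¼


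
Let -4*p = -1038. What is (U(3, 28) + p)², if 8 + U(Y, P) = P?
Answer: 312481/4 ≈ 78120.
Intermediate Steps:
p = 519/2 (p = -¼*(-1038) = 519/2 ≈ 259.50)
U(Y, P) = -8 + P
(U(3, 28) + p)² = ((-8 + 28) + 519/2)² = (20 + 519/2)² = (559/2)² = 312481/4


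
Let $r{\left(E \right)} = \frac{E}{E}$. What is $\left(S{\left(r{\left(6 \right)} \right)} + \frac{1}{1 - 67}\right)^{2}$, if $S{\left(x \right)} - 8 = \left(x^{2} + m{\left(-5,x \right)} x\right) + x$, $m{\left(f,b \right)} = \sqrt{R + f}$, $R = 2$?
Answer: $\frac{421213}{4356} + \frac{659 i \sqrt{3}}{33} \approx 96.697 + 34.589 i$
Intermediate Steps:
$m{\left(f,b \right)} = \sqrt{2 + f}$
$r{\left(E \right)} = 1$
$S{\left(x \right)} = 8 + x + x^{2} + i x \sqrt{3}$ ($S{\left(x \right)} = 8 + \left(\left(x^{2} + \sqrt{2 - 5} x\right) + x\right) = 8 + \left(\left(x^{2} + \sqrt{-3} x\right) + x\right) = 8 + \left(\left(x^{2} + i \sqrt{3} x\right) + x\right) = 8 + \left(\left(x^{2} + i x \sqrt{3}\right) + x\right) = 8 + \left(x + x^{2} + i x \sqrt{3}\right) = 8 + x + x^{2} + i x \sqrt{3}$)
$\left(S{\left(r{\left(6 \right)} \right)} + \frac{1}{1 - 67}\right)^{2} = \left(\left(8 + 1 + 1^{2} + i 1 \sqrt{3}\right) + \frac{1}{1 - 67}\right)^{2} = \left(\left(8 + 1 + 1 + i \sqrt{3}\right) + \frac{1}{-66}\right)^{2} = \left(\left(10 + i \sqrt{3}\right) - \frac{1}{66}\right)^{2} = \left(\frac{659}{66} + i \sqrt{3}\right)^{2}$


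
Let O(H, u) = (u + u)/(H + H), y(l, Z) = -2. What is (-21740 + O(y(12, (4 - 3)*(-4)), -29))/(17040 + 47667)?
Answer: -43451/129414 ≈ -0.33575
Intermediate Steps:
O(H, u) = u/H (O(H, u) = (2*u)/((2*H)) = (2*u)*(1/(2*H)) = u/H)
(-21740 + O(y(12, (4 - 3)*(-4)), -29))/(17040 + 47667) = (-21740 - 29/(-2))/(17040 + 47667) = (-21740 - 29*(-1/2))/64707 = (-21740 + 29/2)*(1/64707) = -43451/2*1/64707 = -43451/129414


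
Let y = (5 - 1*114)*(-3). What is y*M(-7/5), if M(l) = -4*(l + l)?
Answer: 18312/5 ≈ 3662.4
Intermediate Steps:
y = 327 (y = (5 - 114)*(-3) = -109*(-3) = 327)
M(l) = -8*l
y*M(-7/5) = 327*(-(-56)/5) = 327*(-8*(-7/5)) = 327*(56/5) = 18312/5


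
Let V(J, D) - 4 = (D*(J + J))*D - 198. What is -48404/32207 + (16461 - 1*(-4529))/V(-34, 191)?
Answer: -564306567/373375751 ≈ -1.5114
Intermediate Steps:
V(J, D) = -194 + 2*J*D² (V(J, D) = 4 + ((D*(J + J))*D - 198) = 4 + ((D*(2*J))*D - 198) = 4 + ((2*D*J)*D - 198) = 4 + (2*J*D² - 198) = 4 + (-198 + 2*J*D²) = -194 + 2*J*D²)
-48404/32207 + (16461 - 1*(-4529))/V(-34, 191) = -48404/32207 + (16461 - 1*(-4529))/(-194 + 2*(-34)*191²) = -48404*1/32207 + (16461 + 4529)/(-194 + 2*(-34)*36481) = -48404/32207 + 20990/(-194 - 2480708) = -48404/32207 + 20990/(-2480902) = -48404/32207 + 20990*(-1/2480902) = -48404/32207 - 10495/1240451 = -564306567/373375751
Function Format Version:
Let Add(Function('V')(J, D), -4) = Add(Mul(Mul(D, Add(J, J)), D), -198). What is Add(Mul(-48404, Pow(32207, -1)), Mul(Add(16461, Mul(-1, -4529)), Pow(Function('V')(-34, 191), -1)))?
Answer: Rational(-564306567, 373375751) ≈ -1.5114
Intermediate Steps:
Function('V')(J, D) = Add(-194, Mul(2, J, Pow(D, 2))) (Function('V')(J, D) = Add(4, Add(Mul(Mul(D, Add(J, J)), D), -198)) = Add(4, Add(Mul(Mul(D, Mul(2, J)), D), -198)) = Add(4, Add(Mul(Mul(2, D, J), D), -198)) = Add(4, Add(Mul(2, J, Pow(D, 2)), -198)) = Add(4, Add(-198, Mul(2, J, Pow(D, 2)))) = Add(-194, Mul(2, J, Pow(D, 2))))
Add(Mul(-48404, Pow(32207, -1)), Mul(Add(16461, Mul(-1, -4529)), Pow(Function('V')(-34, 191), -1))) = Add(Mul(-48404, Pow(32207, -1)), Mul(Add(16461, Mul(-1, -4529)), Pow(Add(-194, Mul(2, -34, Pow(191, 2))), -1))) = Add(Mul(-48404, Rational(1, 32207)), Mul(Add(16461, 4529), Pow(Add(-194, Mul(2, -34, 36481)), -1))) = Add(Rational(-48404, 32207), Mul(20990, Pow(Add(-194, -2480708), -1))) = Add(Rational(-48404, 32207), Mul(20990, Pow(-2480902, -1))) = Add(Rational(-48404, 32207), Mul(20990, Rational(-1, 2480902))) = Add(Rational(-48404, 32207), Rational(-10495, 1240451)) = Rational(-564306567, 373375751)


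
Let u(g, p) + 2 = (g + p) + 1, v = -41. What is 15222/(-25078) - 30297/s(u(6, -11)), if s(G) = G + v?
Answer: 379536366/589333 ≈ 644.01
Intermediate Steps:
u(g, p) = -1 + g + p (u(g, p) = -2 + ((g + p) + 1) = -2 + (1 + g + p) = -1 + g + p)
s(G) = -41 + G (s(G) = G - 41 = -41 + G)
15222/(-25078) - 30297/s(u(6, -11)) = 15222/(-25078) - 30297/(-41 + (-1 + 6 - 11)) = 15222*(-1/25078) - 30297/(-41 - 6) = -7611/12539 - 30297/(-47) = -7611/12539 - 30297*(-1/47) = -7611/12539 + 30297/47 = 379536366/589333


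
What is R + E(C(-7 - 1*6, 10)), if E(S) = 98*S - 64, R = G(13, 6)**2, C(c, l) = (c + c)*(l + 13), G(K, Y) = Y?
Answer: -58632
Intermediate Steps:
C(c, l) = 2*c*(13 + l) (C(c, l) = (2*c)*(13 + l) = 2*c*(13 + l))
R = 36 (R = 6**2 = 36)
E(S) = -64 + 98*S
R + E(C(-7 - 1*6, 10)) = 36 + (-64 + 98*(2*(-7 - 1*6)*(13 + 10))) = 36 + (-64 + 98*(2*(-7 - 6)*23)) = 36 + (-64 + 98*(2*(-13)*23)) = 36 + (-64 + 98*(-598)) = 36 + (-64 - 58604) = 36 - 58668 = -58632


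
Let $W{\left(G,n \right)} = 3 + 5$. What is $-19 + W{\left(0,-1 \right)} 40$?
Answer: $301$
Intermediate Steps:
$W{\left(G,n \right)} = 8$
$-19 + W{\left(0,-1 \right)} 40 = -19 + 8 \cdot 40 = -19 + 320 = 301$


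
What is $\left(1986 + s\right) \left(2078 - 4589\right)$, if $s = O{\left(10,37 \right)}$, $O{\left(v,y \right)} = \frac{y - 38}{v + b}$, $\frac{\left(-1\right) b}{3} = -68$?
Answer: $- \frac{1067182533}{214} \approx -4.9868 \cdot 10^{6}$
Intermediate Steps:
$b = 204$ ($b = \left(-3\right) \left(-68\right) = 204$)
$O{\left(v,y \right)} = \frac{-38 + y}{204 + v}$ ($O{\left(v,y \right)} = \frac{y - 38}{v + 204} = \frac{-38 + y}{204 + v}$)
$s = - \frac{1}{214}$ ($s = \frac{-38 + 37}{204 + 10} = \frac{1}{214} \left(-1\right) = - \frac{1}{214} \approx -0.0046729$)
$\left(1986 + s\right) \left(2078 - 4589\right) = \left(1986 - \frac{1}{214}\right) \left(2078 - 4589\right) = \frac{425003}{214} \left(-2511\right) = - \frac{1067182533}{214}$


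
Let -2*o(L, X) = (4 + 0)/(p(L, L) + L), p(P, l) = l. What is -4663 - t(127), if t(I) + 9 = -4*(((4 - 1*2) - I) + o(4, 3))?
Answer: -5155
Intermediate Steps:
o(L, X) = -1/L (o(L, X) = -(4 + 0)/(2*(L + L)) = -2/(2*L) = -2*1/(2*L) = -1/L)
t(I) = -16 + 4*I (t(I) = -9 - 4*(((4 - 1*2) - I) - 1/4) = -9 - 4*(((4 - 2) - I) - 1*¼) = -9 - 4*((2 - I) - ¼) = -9 - 4*(7/4 - I) = -9 + (-7 + 4*I) = -16 + 4*I)
-4663 - t(127) = -4663 - (-16 + 4*127) = -4663 - (-16 + 508) = -4663 - 1*492 = -4663 - 492 = -5155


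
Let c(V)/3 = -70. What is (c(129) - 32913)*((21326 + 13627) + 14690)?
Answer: -1644325089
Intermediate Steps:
c(V) = -210 (c(V) = 3*(-70) = -210)
(c(129) - 32913)*((21326 + 13627) + 14690) = (-210 - 32913)*((21326 + 13627) + 14690) = -33123*(34953 + 14690) = -33123*49643 = -1644325089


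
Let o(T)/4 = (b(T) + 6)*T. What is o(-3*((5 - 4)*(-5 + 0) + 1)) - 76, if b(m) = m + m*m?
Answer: 7700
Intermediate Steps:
b(m) = m + m²
o(T) = 4*T*(6 + T*(1 + T)) (o(T) = 4*((T*(1 + T) + 6)*T) = 4*((6 + T*(1 + T))*T) = 4*(T*(6 + T*(1 + T))) = 4*T*(6 + T*(1 + T)))
o(-3*((5 - 4)*(-5 + 0) + 1)) - 76 = 4*(-3*((5 - 4)*(-5 + 0) + 1))*(6 + (-3*((5 - 4)*(-5 + 0) + 1))*(1 - 3*((5 - 4)*(-5 + 0) + 1))) - 76 = 4*(-3*(1*(-5) + 1))*(6 + (-3*(1*(-5) + 1))*(1 - 3*(1*(-5) + 1))) - 76 = 4*(-3*(-5 + 1))*(6 + (-3*(-5 + 1))*(1 - 3*(-5 + 1))) - 76 = 4*(-3*(-4))*(6 + (-3*(-4))*(1 - 3*(-4))) - 76 = 4*12*(6 + 12*(1 + 12)) - 76 = 4*12*(6 + 12*13) - 76 = 4*12*(6 + 156) - 76 = 4*12*162 - 76 = 7776 - 76 = 7700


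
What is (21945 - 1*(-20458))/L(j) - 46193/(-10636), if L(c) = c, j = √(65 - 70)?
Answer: 46193/10636 - 42403*I*√5/5 ≈ 4.3431 - 18963.0*I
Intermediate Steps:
j = I*√5 (j = √(-5) = I*√5 ≈ 2.2361*I)
(21945 - 1*(-20458))/L(j) - 46193/(-10636) = (21945 - 1*(-20458))/((I*√5)) - 46193/(-10636) = (21945 + 20458)*(-I*√5/5) - 46193*(-1/10636) = 42403*(-I*√5/5) + 46193/10636 = -42403*I*√5/5 + 46193/10636 = 46193/10636 - 42403*I*√5/5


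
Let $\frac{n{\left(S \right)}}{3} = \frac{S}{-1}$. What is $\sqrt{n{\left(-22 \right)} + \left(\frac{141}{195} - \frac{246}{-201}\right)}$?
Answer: $\frac{\sqrt{1288683695}}{4355} \approx 8.243$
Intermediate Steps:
$n{\left(S \right)} = - 3 S$ ($n{\left(S \right)} = 3 \frac{S}{-1} = 3 S \left(-1\right) = 3 \left(- S\right) = - 3 S$)
$\sqrt{n{\left(-22 \right)} + \left(\frac{141}{195} - \frac{246}{-201}\right)} = \sqrt{\left(-3\right) \left(-22\right) + \left(\frac{141}{195} - \frac{246}{-201}\right)} = \sqrt{66 + \left(141 \cdot \frac{1}{195} - - \frac{82}{67}\right)} = \sqrt{66 + \left(\frac{47}{65} + \frac{82}{67}\right)} = \sqrt{66 + \frac{8479}{4355}} = \sqrt{\frac{295909}{4355}} = \frac{\sqrt{1288683695}}{4355}$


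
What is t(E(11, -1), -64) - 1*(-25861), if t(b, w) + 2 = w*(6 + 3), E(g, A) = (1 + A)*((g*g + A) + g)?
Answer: 25283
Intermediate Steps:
E(g, A) = (1 + A)*(A + g + g²) (E(g, A) = (1 + A)*((g² + A) + g) = (1 + A)*((A + g²) + g) = (1 + A)*(A + g + g²))
t(b, w) = -2 + 9*w (t(b, w) = -2 + w*(6 + 3) = -2 + w*9 = -2 + 9*w)
t(E(11, -1), -64) - 1*(-25861) = (-2 + 9*(-64)) - 1*(-25861) = (-2 - 576) + 25861 = -578 + 25861 = 25283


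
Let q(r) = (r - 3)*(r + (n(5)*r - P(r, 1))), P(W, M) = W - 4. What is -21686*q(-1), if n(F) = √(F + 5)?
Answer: 346976 - 86744*√10 ≈ 72667.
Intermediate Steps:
n(F) = √(5 + F)
P(W, M) = -4 + W
q(r) = (-3 + r)*(4 + r*√10) (q(r) = (r - 3)*(r + (√(5 + 5)*r - (-4 + r))) = (-3 + r)*(r + (√10*r + (4 - r))) = (-3 + r)*(r + (r*√10 + (4 - r))) = (-3 + r)*(r + (4 - r + r*√10)) = (-3 + r)*(4 + r*√10))
-21686*q(-1) = -21686*(-12 + 4*(-1) + √10*(-1)² - 3*(-1)*√10) = -21686*(-12 - 4 + √10*1 + 3*√10) = -21686*(-12 - 4 + √10 + 3*√10) = -21686*(-16 + 4*√10) = 346976 - 86744*√10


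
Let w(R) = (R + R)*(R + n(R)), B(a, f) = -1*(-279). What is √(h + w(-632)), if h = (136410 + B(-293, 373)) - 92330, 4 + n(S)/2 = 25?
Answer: 3*√87791 ≈ 888.89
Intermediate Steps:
B(a, f) = 279
n(S) = 42 (n(S) = -8 + 2*25 = -8 + 50 = 42)
w(R) = 2*R*(42 + R) (w(R) = (R + R)*(R + 42) = (2*R)*(42 + R) = 2*R*(42 + R))
h = 44359 (h = (136410 + 279) - 92330 = 136689 - 92330 = 44359)
√(h + w(-632)) = √(44359 + 2*(-632)*(42 - 632)) = √(44359 + 2*(-632)*(-590)) = √(44359 + 745760) = √790119 = 3*√87791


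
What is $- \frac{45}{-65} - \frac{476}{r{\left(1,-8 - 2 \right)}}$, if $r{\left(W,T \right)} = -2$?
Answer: $\frac{3103}{13} \approx 238.69$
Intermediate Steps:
$- \frac{45}{-65} - \frac{476}{r{\left(1,-8 - 2 \right)}} = - \frac{45}{-65} - \frac{476}{-2} = \left(-45\right) \left(- \frac{1}{65}\right) - -238 = \frac{9}{13} + 238 = \frac{3103}{13}$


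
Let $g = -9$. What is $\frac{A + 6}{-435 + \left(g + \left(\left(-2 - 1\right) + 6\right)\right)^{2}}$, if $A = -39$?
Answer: $\frac{11}{133} \approx 0.082707$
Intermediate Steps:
$\frac{A + 6}{-435 + \left(g + \left(\left(-2 - 1\right) + 6\right)\right)^{2}} = \frac{-39 + 6}{-435 + \left(-9 + \left(\left(-2 - 1\right) + 6\right)\right)^{2}} = - \frac{33}{-435 + \left(-9 + \left(-3 + 6\right)\right)^{2}} = - \frac{33}{-435 + \left(-9 + 3\right)^{2}} = - \frac{33}{-435 + \left(-6\right)^{2}} = - \frac{33}{-435 + 36} = - \frac{33}{-399} = \left(-33\right) \left(- \frac{1}{399}\right) = \frac{11}{133}$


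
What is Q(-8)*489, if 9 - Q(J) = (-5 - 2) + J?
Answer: 11736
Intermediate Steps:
Q(J) = 16 - J (Q(J) = 9 - ((-5 - 2) + J) = 9 - (-7 + J) = 9 + (7 - J) = 16 - J)
Q(-8)*489 = (16 - 1*(-8))*489 = (16 + 8)*489 = 24*489 = 11736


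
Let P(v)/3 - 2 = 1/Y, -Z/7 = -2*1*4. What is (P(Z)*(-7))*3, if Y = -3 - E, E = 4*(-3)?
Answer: -133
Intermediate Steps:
E = -12
Z = 56 (Z = -7*(-2*1)*4 = -(-14)*4 = -7*(-8) = 56)
Y = 9 (Y = -3 - 1*(-12) = -3 + 12 = 9)
P(v) = 19/3 (P(v) = 6 + 3/9 = 6 + 3*(⅑) = 6 + ⅓ = 19/3)
(P(Z)*(-7))*3 = ((19/3)*(-7))*3 = -133/3*3 = -133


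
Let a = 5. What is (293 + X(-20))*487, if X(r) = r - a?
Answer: 130516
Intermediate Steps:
X(r) = -5 + r (X(r) = r - 1*5 = r - 5 = -5 + r)
(293 + X(-20))*487 = (293 + (-5 - 20))*487 = (293 - 25)*487 = 268*487 = 130516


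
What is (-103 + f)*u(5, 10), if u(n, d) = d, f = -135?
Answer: -2380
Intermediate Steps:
(-103 + f)*u(5, 10) = (-103 - 135)*10 = -238*10 = -2380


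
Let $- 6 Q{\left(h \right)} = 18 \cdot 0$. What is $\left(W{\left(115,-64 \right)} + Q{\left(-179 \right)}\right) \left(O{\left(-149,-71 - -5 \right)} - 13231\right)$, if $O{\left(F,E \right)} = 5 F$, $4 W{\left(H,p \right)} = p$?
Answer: $223616$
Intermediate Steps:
$W{\left(H,p \right)} = \frac{p}{4}$
$Q{\left(h \right)} = 0$ ($Q{\left(h \right)} = - \frac{18 \cdot 0}{6} = \left(- \frac{1}{6}\right) 0 = 0$)
$\left(W{\left(115,-64 \right)} + Q{\left(-179 \right)}\right) \left(O{\left(-149,-71 - -5 \right)} - 13231\right) = \left(\frac{1}{4} \left(-64\right) + 0\right) \left(5 \left(-149\right) - 13231\right) = \left(-16 + 0\right) \left(-745 - 13231\right) = \left(-16\right) \left(-13976\right) = 223616$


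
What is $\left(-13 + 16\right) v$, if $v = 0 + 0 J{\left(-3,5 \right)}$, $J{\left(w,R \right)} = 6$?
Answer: $0$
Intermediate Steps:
$v = 0$ ($v = 0 + 0 \cdot 6 = 0 + 0 = 0$)
$\left(-13 + 16\right) v = \left(-13 + 16\right) 0 = 3 \cdot 0 = 0$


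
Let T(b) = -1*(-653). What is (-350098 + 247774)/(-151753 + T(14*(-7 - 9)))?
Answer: 25581/37775 ≈ 0.67719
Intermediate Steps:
T(b) = 653
(-350098 + 247774)/(-151753 + T(14*(-7 - 9))) = (-350098 + 247774)/(-151753 + 653) = -102324/(-151100) = -102324*(-1/151100) = 25581/37775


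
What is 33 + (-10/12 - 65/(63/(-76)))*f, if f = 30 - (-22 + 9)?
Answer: 424483/126 ≈ 3368.9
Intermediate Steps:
f = 43 (f = 30 - 1*(-13) = 30 + 13 = 43)
33 + (-10/12 - 65/(63/(-76)))*f = 33 + (-10/12 - 65/(63/(-76)))*43 = 33 + (-10*1/12 - 65/(63*(-1/76)))*43 = 33 + (-⅚ - 65/(-63/76))*43 = 33 + (-⅚ - 65*(-76/63))*43 = 33 + (-⅚ + 4940/63)*43 = 33 + (9775/126)*43 = 33 + 420325/126 = 424483/126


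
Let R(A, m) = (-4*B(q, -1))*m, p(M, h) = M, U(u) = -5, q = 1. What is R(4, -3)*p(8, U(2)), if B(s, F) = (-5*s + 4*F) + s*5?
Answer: -384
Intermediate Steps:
B(s, F) = 4*F (B(s, F) = (-5*s + 4*F) + 5*s = 4*F)
R(A, m) = 16*m (R(A, m) = (-16*(-1))*m = (-4*(-4))*m = 16*m)
R(4, -3)*p(8, U(2)) = (16*(-3))*8 = -48*8 = -384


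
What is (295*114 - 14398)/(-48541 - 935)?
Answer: -4808/12369 ≈ -0.38871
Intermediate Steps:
(295*114 - 14398)/(-48541 - 935) = (33630 - 14398)/(-49476) = 19232*(-1/49476) = -4808/12369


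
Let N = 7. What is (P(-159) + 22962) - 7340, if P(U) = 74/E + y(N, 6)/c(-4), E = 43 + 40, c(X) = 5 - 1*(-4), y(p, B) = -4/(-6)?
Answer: 35011066/2241 ≈ 15623.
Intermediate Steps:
y(p, B) = ⅔ (y(p, B) = -4*(-⅙) = ⅔)
c(X) = 9 (c(X) = 5 + 4 = 9)
E = 83
P(U) = 2164/2241 (P(U) = 74/83 + (⅔)/9 = 74*(1/83) + (⅔)*(⅑) = 74/83 + 2/27 = 2164/2241)
(P(-159) + 22962) - 7340 = (2164/2241 + 22962) - 7340 = 51460006/2241 - 7340 = 35011066/2241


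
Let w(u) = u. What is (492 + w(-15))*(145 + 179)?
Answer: 154548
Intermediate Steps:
(492 + w(-15))*(145 + 179) = (492 - 15)*(145 + 179) = 477*324 = 154548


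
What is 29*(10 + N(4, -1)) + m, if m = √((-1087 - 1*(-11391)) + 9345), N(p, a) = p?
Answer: 406 + 7*√401 ≈ 546.17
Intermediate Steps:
m = 7*√401 (m = √((-1087 + 11391) + 9345) = √(10304 + 9345) = √19649 = 7*√401 ≈ 140.17)
29*(10 + N(4, -1)) + m = 29*(10 + 4) + 7*√401 = 29*14 + 7*√401 = 406 + 7*√401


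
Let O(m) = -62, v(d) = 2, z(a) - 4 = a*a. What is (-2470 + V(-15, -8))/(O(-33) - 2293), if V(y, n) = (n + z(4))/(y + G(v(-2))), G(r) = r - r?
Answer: 4118/3925 ≈ 1.0492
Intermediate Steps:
z(a) = 4 + a² (z(a) = 4 + a*a = 4 + a²)
G(r) = 0
V(y, n) = (20 + n)/y (V(y, n) = (n + (4 + 4²))/(y + 0) = (n + (4 + 16))/y = (n + 20)/y = (20 + n)/y)
(-2470 + V(-15, -8))/(O(-33) - 2293) = (-2470 + (20 - 8)/(-15))/(-62 - 2293) = (-2470 - 1/15*12)/(-2355) = (-2470 - ⅘)*(-1/2355) = -12354/5*(-1/2355) = 4118/3925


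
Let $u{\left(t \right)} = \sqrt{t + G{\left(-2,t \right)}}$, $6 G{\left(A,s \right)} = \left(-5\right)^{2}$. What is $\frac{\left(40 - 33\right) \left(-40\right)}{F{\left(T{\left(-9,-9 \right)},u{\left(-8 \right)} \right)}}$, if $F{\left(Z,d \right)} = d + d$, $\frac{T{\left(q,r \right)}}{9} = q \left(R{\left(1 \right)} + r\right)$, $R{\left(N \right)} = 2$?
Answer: $\frac{140 i \sqrt{138}}{23} \approx 71.505 i$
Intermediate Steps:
$G{\left(A,s \right)} = \frac{25}{6}$ ($G{\left(A,s \right)} = \frac{\left(-5\right)^{2}}{6} = \frac{1}{6} \cdot 25 = \frac{25}{6}$)
$T{\left(q,r \right)} = 9 q \left(2 + r\right)$
$u{\left(t \right)} = \sqrt{\frac{25}{6} + t}$ ($u{\left(t \right)} = \sqrt{t + \frac{25}{6}} = \sqrt{\frac{25}{6} + t}$)
$F{\left(Z,d \right)} = 2 d$
$\frac{\left(40 - 33\right) \left(-40\right)}{F{\left(T{\left(-9,-9 \right)},u{\left(-8 \right)} \right)}} = \frac{\left(40 - 33\right) \left(-40\right)}{2 \frac{\sqrt{150 + 36 \left(-8\right)}}{6}} = \frac{7 \left(-40\right)}{2 \frac{\sqrt{150 - 288}}{6}} = - \frac{280}{2 \frac{\sqrt{-138}}{6}} = - \frac{280}{2 \frac{i \sqrt{138}}{6}} = - \frac{280}{\frac{1}{3} i \sqrt{138}} = - 280 \left(- \frac{i \sqrt{138}}{46}\right) = \frac{140 i \sqrt{138}}{23}$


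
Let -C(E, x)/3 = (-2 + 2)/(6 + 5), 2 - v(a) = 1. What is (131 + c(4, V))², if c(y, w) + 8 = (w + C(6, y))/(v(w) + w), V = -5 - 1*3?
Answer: 755161/49 ≈ 15411.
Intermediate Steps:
V = -8 (V = -5 - 3 = -8)
v(a) = 1 (v(a) = 2 - 1*1 = 2 - 1 = 1)
C(E, x) = 0 (C(E, x) = -3*(-2 + 2)/(6 + 5) = -0/11 = -3*0 = 0)
c(y, w) = -8 + w/(1 + w) (c(y, w) = -8 + (w + 0)/(1 + w) = -8 + w/(1 + w))
(131 + c(4, V))² = (131 + (-8 - 7*(-8))/(1 - 8))² = (131 + (-8 + 56)/(-7))² = (131 - ⅐*48)² = (131 - 48/7)² = (869/7)² = 755161/49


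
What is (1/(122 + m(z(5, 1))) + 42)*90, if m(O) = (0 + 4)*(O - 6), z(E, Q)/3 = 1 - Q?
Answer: 185265/49 ≈ 3780.9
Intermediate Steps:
z(E, Q) = 3 - 3*Q (z(E, Q) = 3*(1 - Q) = 3 - 3*Q)
m(O) = -24 + 4*O (m(O) = 4*(-6 + O) = -24 + 4*O)
(1/(122 + m(z(5, 1))) + 42)*90 = (1/(122 + (-24 + 4*(3 - 3*1))) + 42)*90 = (1/(122 + (-24 + 4*(3 - 3))) + 42)*90 = (1/(122 + (-24 + 4*0)) + 42)*90 = (1/(122 + (-24 + 0)) + 42)*90 = (1/(122 - 24) + 42)*90 = (1/98 + 42)*90 = (4117/98)*90 = 185265/49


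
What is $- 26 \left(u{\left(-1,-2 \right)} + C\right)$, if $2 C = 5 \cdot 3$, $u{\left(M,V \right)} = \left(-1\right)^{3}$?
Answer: $-169$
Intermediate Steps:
$u{\left(M,V \right)} = -1$
$C = \frac{15}{2}$ ($C = \frac{5 \cdot 3}{2} = \frac{1}{2} \cdot 15 = \frac{15}{2} \approx 7.5$)
$- 26 \left(u{\left(-1,-2 \right)} + C\right) = - 26 \left(-1 + \frac{15}{2}\right) = \left(-26\right) \frac{13}{2} = -169$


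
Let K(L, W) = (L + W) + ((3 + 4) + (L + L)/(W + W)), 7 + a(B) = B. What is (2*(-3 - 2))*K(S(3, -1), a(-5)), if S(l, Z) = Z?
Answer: 355/6 ≈ 59.167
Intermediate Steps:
a(B) = -7 + B
K(L, W) = 7 + L + W + L/W (K(L, W) = (L + W) + (7 + (2*L)/((2*W))) = (L + W) + (7 + (2*L)*(1/(2*W))) = (L + W) + (7 + L/W) = 7 + L + W + L/W)
(2*(-3 - 2))*K(S(3, -1), a(-5)) = (2*(-3 - 2))*(7 - 1 + (-7 - 5) - 1/(-7 - 5)) = (2*(-5))*(7 - 1 - 12 - 1/(-12)) = -10*(7 - 1 - 12 - 1*(-1/12)) = -10*(7 - 1 - 12 + 1/12) = -10*(-71/12) = 355/6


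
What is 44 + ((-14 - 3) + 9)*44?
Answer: -308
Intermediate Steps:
44 + ((-14 - 3) + 9)*44 = 44 + (-17 + 9)*44 = 44 - 8*44 = 44 - 352 = -308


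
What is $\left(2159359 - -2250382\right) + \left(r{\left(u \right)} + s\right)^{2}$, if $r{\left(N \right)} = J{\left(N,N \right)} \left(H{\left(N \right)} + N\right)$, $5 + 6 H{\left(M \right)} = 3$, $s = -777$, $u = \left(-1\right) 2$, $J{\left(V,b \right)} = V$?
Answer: $\frac{45056158}{9} \approx 5.0062 \cdot 10^{6}$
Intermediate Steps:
$u = -2$
$H{\left(M \right)} = - \frac{1}{3}$ ($H{\left(M \right)} = - \frac{5}{6} + \frac{1}{6} \cdot 3 = - \frac{5}{6} + \frac{1}{2} = - \frac{1}{3}$)
$r{\left(N \right)} = N \left(- \frac{1}{3} + N\right)$
$\left(2159359 - -2250382\right) + \left(r{\left(u \right)} + s\right)^{2} = \left(2159359 - -2250382\right) + \left(- 2 \left(- \frac{1}{3} - 2\right) - 777\right)^{2} = \left(2159359 + 2250382\right) + \left(\left(-2\right) \left(- \frac{7}{3}\right) - 777\right)^{2} = 4409741 + \left(\frac{14}{3} - 777\right)^{2} = 4409741 + \left(- \frac{2317}{3}\right)^{2} = 4409741 + \frac{5368489}{9} = \frac{45056158}{9}$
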